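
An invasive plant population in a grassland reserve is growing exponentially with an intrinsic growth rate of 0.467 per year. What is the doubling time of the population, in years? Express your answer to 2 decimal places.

Doubling time t_d = ln(2)/r = 0.6931/0.467 = 1.4843.

1.48 years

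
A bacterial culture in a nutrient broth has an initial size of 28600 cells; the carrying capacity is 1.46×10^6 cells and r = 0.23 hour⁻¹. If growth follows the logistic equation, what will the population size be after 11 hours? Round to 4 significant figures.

292800 cells

A = (K − N₀)/N₀ = (1.46×10^6 − 28600)/28600 = 50.049.
N(t) = K/(1 + A·e^(−rt)) = 1.46×10^6/(1 + 50.049×e^(−0.23×11)).
e^(−2.53) = 0.079659; denominator = 1 + 50.049×0.079659 = 4.9869.
N = 1.46×10^6/4.9869 = 292770.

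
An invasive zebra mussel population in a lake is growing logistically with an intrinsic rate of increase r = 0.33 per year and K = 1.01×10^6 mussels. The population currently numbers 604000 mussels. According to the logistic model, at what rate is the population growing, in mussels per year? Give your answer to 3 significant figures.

dN/dt = rN(1 − N/K) = 0.33 × 604000 × (1 − 604000/1.01×10^6).
1 − 604000/1.01×10^6 = 0.40198; dN/dt = 0.33 × 604000 × 0.40198 = 80123.

80100 mussels per year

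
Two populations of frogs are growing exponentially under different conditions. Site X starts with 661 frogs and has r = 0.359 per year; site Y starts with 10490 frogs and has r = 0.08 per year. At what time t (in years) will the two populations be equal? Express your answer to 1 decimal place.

9.9 years

Set 661·e^(0.359t) = 10490·e^(0.08t).
e^((0.359 − 0.08)t) = 10490/661 → e^(0.279·t) = 15.87.
0.279·t = ln(15.87) = 2.7644, so t = 2.7644/0.279 = 9.9083.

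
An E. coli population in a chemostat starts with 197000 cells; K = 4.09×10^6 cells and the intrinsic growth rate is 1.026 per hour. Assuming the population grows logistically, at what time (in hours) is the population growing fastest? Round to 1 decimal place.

Logistic growth is fastest at N = K/2 = 2.045×10^6.
A = (K − N₀)/N₀ = 19.761. Set K/(1 + A·e^(−rt)) = K/2 → A·e^(−rt) = 1.
e^(−1.026t) = 1/19.761 = 0.0506036, so t = ln(19.761)/1.026 = 2.9837/1.026 = 2.9081.

2.9 hours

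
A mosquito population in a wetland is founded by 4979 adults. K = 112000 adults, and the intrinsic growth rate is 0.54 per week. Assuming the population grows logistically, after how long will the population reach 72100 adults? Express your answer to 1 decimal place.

A = (K − N₀)/N₀ = (112000 − 4979)/4979 = 21.494.
Solve 112000/(1 + 21.494·e^(−0.54t)) = 72100: 1 + 21.494·e^(−0.54t) = 1.5534, so e^(−0.54t) = 0.0257461.
−0.54·t = ln(0.0257461) = -3.6595, so t = 3.6595/0.54 = 6.7768.

6.8 weeks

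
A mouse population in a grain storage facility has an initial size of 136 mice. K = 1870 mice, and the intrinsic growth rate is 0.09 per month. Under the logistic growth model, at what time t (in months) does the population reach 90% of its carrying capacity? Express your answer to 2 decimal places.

52.70 months

A = (K − N₀)/N₀ = (1870 − 136)/136 = 12.75.
Solve 1870/(1 + 12.75·e^(−0.09t)) = 1683: 1 + 12.75·e^(−0.09t) = 1.1111, so e^(−0.09t) = 0.0087146.
−0.09·t = ln(0.0087146) = -4.7428, so t = 4.7428/0.09 = 52.697.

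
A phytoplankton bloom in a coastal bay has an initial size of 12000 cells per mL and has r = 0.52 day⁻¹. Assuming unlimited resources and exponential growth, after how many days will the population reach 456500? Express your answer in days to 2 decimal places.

7.00 days

Set N₀·e^(rt) = 456500: e^(0.52·t) = 456500/12000 = 38.042.
0.52·t = ln(38.042) = 3.6387, so t = 3.6387/0.52 = 6.9975.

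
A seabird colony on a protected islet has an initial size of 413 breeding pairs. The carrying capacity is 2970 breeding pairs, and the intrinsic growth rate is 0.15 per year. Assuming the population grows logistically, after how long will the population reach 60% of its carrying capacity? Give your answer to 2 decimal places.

A = (K − N₀)/N₀ = (2970 − 413)/413 = 6.1913.
Solve 2970/(1 + 6.1913·e^(−0.15t)) = 1782: 1 + 6.1913·e^(−0.15t) = 1.6667, so e^(−0.15t) = 0.107678.
−0.15·t = ln(0.107678) = -2.2286, so t = 2.2286/0.15 = 14.857.

14.86 years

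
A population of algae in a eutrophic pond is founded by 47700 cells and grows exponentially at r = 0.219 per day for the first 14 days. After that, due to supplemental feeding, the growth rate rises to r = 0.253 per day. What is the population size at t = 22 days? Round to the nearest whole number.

7745996 cells

Phase 1: N(14) = 47700·e^(0.219×14) = 47700·e^3.066 = 1.023447×10^6.
Phase 2 runs for 22 − 14 = 8 days at r = 0.253.
N(22) = 1.023447×10^6·e^(0.253×8) = 1.023447×10^6·e^2.024 = 7.745996×10^6.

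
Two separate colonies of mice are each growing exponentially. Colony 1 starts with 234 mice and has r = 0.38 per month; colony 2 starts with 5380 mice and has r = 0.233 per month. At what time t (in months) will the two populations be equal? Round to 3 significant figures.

21.3 months

Set 234·e^(0.38t) = 5380·e^(0.233t).
e^((0.38 − 0.233)t) = 5380/234 → e^(0.147·t) = 22.991.
0.147·t = ln(22.991) = 3.1351, so t = 3.1351/0.147 = 21.327.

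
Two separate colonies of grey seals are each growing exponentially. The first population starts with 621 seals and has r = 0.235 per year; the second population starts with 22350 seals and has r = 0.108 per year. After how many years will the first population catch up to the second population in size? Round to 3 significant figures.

Set 621·e^(0.235t) = 22350·e^(0.108t).
e^((0.235 − 0.108)t) = 22350/621 → e^(0.127·t) = 35.99.
0.127·t = ln(35.99) = 3.5833, so t = 3.5833/0.127 = 28.215.

28.2 years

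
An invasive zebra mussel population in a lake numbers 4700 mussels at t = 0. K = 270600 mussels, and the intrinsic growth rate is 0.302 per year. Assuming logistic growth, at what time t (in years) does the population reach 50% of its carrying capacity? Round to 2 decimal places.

13.36 years

A = (K − N₀)/N₀ = (270600 − 4700)/4700 = 56.574.
Solve 270600/(1 + 56.574·e^(−0.302t)) = 135300: 1 + 56.574·e^(−0.302t) = 2, so e^(−0.302t) = 0.0176758.
−0.302·t = ln(0.0176758) = -4.0356, so t = 4.0356/0.302 = 13.363.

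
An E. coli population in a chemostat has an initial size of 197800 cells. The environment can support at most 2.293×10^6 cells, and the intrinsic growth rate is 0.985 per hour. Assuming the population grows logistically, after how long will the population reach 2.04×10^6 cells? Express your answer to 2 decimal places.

A = (K − N₀)/N₀ = (2.293×10^6 − 197800)/197800 = 10.593.
Solve 2.293×10^6/(1 + 10.593·e^(−0.985t)) = 2.04×10^6: 1 + 10.593·e^(−0.985t) = 1.124, so e^(−0.985t) = 0.0117082.
−0.985·t = ln(0.0117082) = -4.4475, so t = 4.4475/0.985 = 4.5152.

4.52 hours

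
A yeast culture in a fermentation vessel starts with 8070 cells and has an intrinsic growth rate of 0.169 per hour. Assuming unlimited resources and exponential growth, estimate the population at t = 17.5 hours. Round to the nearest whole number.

N(t) = N₀·e^(rt) = 8070 × e^(0.169×17.5) = 8070 × e^2.958.
e^2.958 ≈ 19.25, so N ≈ 8070 × 19.25 = 155346.

155346 cells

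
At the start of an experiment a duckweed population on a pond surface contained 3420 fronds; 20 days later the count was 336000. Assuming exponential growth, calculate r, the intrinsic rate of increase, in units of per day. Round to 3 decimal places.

From N(t) = N₀·e^(rt): e^(r·20) = 336000/3420 = 98.246.
r·20 = ln(98.246) = 4.5875, so r = 4.5875/20 = 0.22937.

0.229 per day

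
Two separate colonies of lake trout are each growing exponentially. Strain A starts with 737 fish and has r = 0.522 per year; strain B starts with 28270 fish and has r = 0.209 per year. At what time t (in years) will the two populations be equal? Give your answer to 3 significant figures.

11.7 years

Set 737·e^(0.522t) = 28270·e^(0.209t).
e^((0.522 − 0.209)t) = 28270/737 → e^(0.313·t) = 38.358.
0.313·t = ln(38.358) = 3.647, so t = 3.647/0.313 = 11.652.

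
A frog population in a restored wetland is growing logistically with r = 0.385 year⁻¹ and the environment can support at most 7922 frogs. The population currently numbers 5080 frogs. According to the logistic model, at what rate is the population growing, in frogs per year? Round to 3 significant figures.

702 frogs per year

dN/dt = rN(1 − N/K) = 0.385 × 5080 × (1 − 5080/7922).
1 − 5080/7922 = 0.35875; dN/dt = 0.385 × 5080 × 0.35875 = 701.64.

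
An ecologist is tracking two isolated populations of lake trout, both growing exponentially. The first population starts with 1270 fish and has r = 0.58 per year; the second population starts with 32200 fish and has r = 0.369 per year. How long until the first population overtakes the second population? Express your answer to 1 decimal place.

15.3 years

Set 1270·e^(0.58t) = 32200·e^(0.369t).
e^((0.58 − 0.369)t) = 32200/1270 → e^(0.211·t) = 25.354.
0.211·t = ln(25.354) = 3.2329, so t = 3.2329/0.211 = 15.322.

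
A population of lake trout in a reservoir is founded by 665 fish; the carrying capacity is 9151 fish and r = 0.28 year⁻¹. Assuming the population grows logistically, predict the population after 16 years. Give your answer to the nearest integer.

A = (K − N₀)/N₀ = (9151 − 665)/665 = 12.761.
N(t) = K/(1 + A·e^(−rt)) = 9151/(1 + 12.761×e^(−0.28×16)).
e^(−4.48) = 0.011333; denominator = 1 + 12.761×0.011333 = 1.1446.
N = 9151/1.1446 = 7994.76.

7995 fish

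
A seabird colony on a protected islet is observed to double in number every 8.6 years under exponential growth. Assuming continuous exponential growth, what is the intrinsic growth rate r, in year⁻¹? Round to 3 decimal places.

r = ln(2)/t_d = 0.6931/8.6 = 0.080599.

0.081 per year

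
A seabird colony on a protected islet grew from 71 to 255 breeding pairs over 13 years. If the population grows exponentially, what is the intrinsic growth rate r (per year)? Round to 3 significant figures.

From N(t) = N₀·e^(rt): e^(r·13) = 255/71 = 3.5915.
r·13 = ln(3.5915) = 1.2786, so r = 1.2786/13 = 0.098353.

0.0984 per year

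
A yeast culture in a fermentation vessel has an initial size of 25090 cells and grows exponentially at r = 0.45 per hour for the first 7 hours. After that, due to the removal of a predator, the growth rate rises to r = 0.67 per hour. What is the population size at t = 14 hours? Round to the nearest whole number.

63733739 cells

Phase 1: N(7) = 25090·e^(0.45×7) = 25090·e^3.15 = 585502.
Phase 2 runs for 14 − 7 = 7 hours at r = 0.67.
N(14) = 585502·e^(0.67×7) = 585502·e^4.69 = 6.373374×10^7.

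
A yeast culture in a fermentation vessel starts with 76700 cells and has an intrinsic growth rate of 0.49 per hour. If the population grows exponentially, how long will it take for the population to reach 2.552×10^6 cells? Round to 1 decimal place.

7.2 hours

Set N₀·e^(rt) = 2.552×10^6: e^(0.49·t) = 2.552×10^6/76700 = 33.272.
0.49·t = ln(33.272) = 3.5047, so t = 3.5047/0.49 = 7.1525.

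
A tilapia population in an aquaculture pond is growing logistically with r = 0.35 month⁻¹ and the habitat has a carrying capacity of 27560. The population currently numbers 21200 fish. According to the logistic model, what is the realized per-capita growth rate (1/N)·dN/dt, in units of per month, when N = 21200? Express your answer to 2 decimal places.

(1/N)·dN/dt = r(1 − N/K) = 0.35 × (1 − 21200/27560).
= 0.35 × 0.23077 = 0.080769.

0.08 per month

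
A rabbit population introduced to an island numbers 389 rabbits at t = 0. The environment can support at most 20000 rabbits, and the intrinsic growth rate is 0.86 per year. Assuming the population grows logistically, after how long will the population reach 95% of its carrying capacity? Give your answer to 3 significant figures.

A = (K − N₀)/N₀ = (20000 − 389)/389 = 50.414.
Solve 20000/(1 + 50.414·e^(−0.86t)) = 19000: 1 + 50.414·e^(−0.86t) = 1.0526, so e^(−0.86t) = 0.00104399.
−0.86·t = ln(0.00104399) = -6.8647, so t = 6.8647/0.86 = 7.9822.

7.98 years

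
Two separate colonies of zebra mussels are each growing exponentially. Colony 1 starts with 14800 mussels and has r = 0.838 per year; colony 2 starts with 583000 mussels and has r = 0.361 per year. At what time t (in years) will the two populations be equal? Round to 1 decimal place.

7.7 years

Set 14800·e^(0.838t) = 583000·e^(0.361t).
e^((0.838 − 0.361)t) = 583000/14800 → e^(0.477·t) = 39.392.
0.477·t = ln(39.392) = 3.6736, so t = 3.6736/0.477 = 7.7014.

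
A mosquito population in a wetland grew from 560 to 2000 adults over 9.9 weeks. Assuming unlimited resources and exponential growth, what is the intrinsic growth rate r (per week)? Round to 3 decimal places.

0.129 per week

From N(t) = N₀·e^(rt): e^(r·9.9) = 2000/560 = 3.5714.
r·9.9 = ln(3.5714) = 1.273, so r = 1.273/9.9 = 0.12858.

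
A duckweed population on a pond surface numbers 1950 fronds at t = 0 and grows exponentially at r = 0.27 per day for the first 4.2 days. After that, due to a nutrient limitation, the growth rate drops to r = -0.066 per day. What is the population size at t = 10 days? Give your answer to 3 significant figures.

4130 fronds

Phase 1: N(4.2) = 1950·e^(0.27×4.2) = 1950·e^1.134 = 6060.72.
Phase 2 runs for 10 − 4.2 = 5.8 days at r = -0.066.
N(10) = 6060.72·e^(-0.066×5.8) = 6060.72·e^-0.3828 = 4133.11.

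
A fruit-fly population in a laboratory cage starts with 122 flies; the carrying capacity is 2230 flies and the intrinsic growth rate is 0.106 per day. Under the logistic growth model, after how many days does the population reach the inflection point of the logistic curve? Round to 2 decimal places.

26.88 days

Logistic growth is fastest at N = K/2 = 1115.
A = (K − N₀)/N₀ = 17.279. Set K/(1 + A·e^(−rt)) = K/2 → A·e^(−rt) = 1.
e^(−0.106t) = 1/17.279 = 0.0578748, so t = ln(17.279)/0.106 = 2.8495/0.106 = 26.882.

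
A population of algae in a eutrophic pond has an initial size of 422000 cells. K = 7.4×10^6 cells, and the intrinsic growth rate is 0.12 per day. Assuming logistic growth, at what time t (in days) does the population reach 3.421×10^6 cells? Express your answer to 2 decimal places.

22.12 days

A = (K − N₀)/N₀ = (7.4×10^6 − 422000)/422000 = 16.536.
Solve 7.4×10^6/(1 + 16.536·e^(−0.12t)) = 3.421×10^6: 1 + 16.536·e^(−0.12t) = 2.1631, so e^(−0.12t) = 0.07034.
−0.12·t = ln(0.07034) = -2.6544, so t = 2.6544/0.12 = 22.12.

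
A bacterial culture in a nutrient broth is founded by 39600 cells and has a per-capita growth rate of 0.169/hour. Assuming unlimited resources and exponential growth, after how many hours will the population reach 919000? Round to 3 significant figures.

Set N₀·e^(rt) = 919000: e^(0.169·t) = 919000/39600 = 23.207.
0.169·t = ln(23.207) = 3.1445, so t = 3.1445/0.169 = 18.606.

18.6 hours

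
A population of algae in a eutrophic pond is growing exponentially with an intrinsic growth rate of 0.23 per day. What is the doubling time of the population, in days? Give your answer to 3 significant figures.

3.01 days

Doubling time t_d = ln(2)/r = 0.6931/0.23 = 3.0137.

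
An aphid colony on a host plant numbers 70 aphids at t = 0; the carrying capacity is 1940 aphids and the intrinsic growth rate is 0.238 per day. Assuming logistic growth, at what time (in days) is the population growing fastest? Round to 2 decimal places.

13.80 days

Logistic growth is fastest at N = K/2 = 970.
A = (K − N₀)/N₀ = 26.714. Set K/(1 + A·e^(−rt)) = K/2 → A·e^(−rt) = 1.
e^(−0.238t) = 1/26.714 = 0.0374332, so t = ln(26.714)/0.238 = 3.2852/0.238 = 13.803.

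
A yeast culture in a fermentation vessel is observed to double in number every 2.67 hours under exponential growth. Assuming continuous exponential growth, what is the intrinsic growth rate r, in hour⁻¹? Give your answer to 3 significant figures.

0.260 per hour

r = ln(2)/t_d = 0.6931/2.67 = 0.25961.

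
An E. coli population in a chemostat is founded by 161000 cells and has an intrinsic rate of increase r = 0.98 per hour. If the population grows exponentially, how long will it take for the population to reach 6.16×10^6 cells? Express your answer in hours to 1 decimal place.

3.7 hours

Set N₀·e^(rt) = 6.16×10^6: e^(0.98·t) = 6.16×10^6/161000 = 38.261.
0.98·t = ln(38.261) = 3.6444, so t = 3.6444/0.98 = 3.7188.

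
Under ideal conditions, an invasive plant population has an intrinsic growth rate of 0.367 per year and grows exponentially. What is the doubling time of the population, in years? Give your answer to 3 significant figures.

1.89 years

Doubling time t_d = ln(2)/r = 0.6931/0.367 = 1.8887.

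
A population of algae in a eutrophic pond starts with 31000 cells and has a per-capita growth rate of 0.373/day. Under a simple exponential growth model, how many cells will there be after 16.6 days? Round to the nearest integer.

15150476 cells

N(t) = N₀·e^(rt) = 31000 × e^(0.373×16.6) = 31000 × e^6.192.
e^6.192 ≈ 488.73, so N ≈ 31000 × 488.73 = 1.515048×10^7.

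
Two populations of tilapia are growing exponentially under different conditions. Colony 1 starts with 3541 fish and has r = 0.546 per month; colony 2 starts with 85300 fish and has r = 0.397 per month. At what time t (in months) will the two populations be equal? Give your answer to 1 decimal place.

Set 3541·e^(0.546t) = 85300·e^(0.397t).
e^((0.546 − 0.397)t) = 85300/3541 → e^(0.149·t) = 24.089.
0.149·t = ln(24.089) = 3.1818, so t = 3.1818/0.149 = 21.354.

21.4 months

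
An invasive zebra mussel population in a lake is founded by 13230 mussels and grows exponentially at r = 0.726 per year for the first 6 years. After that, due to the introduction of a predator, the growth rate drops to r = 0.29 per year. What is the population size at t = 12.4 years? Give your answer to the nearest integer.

6597770 mussels

Phase 1: N(6) = 13230·e^(0.726×6) = 13230·e^4.356 = 1.031209×10^6.
Phase 2 runs for 12.4 − 6 = 6.4 years at r = 0.29.
N(12.4) = 1.031209×10^6·e^(0.29×6.4) = 1.031209×10^6·e^1.856 = 6.59777×10^6.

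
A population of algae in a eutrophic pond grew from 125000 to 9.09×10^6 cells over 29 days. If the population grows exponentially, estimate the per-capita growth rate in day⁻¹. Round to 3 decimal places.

From N(t) = N₀·e^(rt): e^(r·29) = 9.09×10^6/125000 = 72.72.
r·29 = ln(72.72) = 4.2866, so r = 4.2866/29 = 0.14781.

0.148 per day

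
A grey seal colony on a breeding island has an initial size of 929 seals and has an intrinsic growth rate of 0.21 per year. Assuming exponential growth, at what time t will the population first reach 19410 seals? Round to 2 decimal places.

14.47 years

Set N₀·e^(rt) = 19410: e^(0.21·t) = 19410/929 = 20.893.
0.21·t = ln(20.893) = 3.0394, so t = 3.0394/0.21 = 14.473.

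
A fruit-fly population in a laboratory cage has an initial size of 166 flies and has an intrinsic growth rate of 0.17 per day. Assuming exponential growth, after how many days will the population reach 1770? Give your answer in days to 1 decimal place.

Set N₀·e^(rt) = 1770: e^(0.17·t) = 1770/166 = 10.663.
0.17·t = ln(10.663) = 2.3667, so t = 2.3667/0.17 = 13.922.

13.9 days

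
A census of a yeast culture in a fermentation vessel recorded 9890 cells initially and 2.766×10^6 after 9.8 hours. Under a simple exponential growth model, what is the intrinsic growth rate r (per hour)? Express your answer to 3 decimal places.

0.575 per hour

From N(t) = N₀·e^(rt): e^(r·9.8) = 2.766×10^6/9890 = 279.68.
r·9.8 = ln(279.68) = 5.6336, so r = 5.6336/9.8 = 0.57486.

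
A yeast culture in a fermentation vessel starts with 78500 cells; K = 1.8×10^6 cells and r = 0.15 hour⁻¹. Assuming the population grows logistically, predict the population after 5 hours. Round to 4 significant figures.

A = (K − N₀)/N₀ = (1.8×10^6 − 78500)/78500 = 21.93.
N(t) = K/(1 + A·e^(−rt)) = 1.8×10^6/(1 + 21.93×e^(−0.15×5)).
e^(−0.75) = 0.47237; denominator = 1 + 21.93×0.47237 = 11.359.
N = 1.8×10^6/11.359 = 158465.

158500 cells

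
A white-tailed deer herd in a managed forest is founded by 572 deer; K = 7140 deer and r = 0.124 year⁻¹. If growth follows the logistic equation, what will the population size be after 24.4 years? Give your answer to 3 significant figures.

4590 deer

A = (K − N₀)/N₀ = (7140 − 572)/572 = 11.483.
N(t) = K/(1 + A·e^(−rt)) = 7140/(1 + 11.483×e^(−0.124×24.4)).
e^(−3.026) = 0.048529; denominator = 1 + 11.483×0.048529 = 1.5572.
N = 7140/1.5572 = 4585.06.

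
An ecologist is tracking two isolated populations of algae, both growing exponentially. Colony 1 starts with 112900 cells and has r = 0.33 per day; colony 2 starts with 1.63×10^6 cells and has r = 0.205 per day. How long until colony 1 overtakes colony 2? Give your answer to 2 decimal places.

21.36 days

Set 112900·e^(0.33t) = 1.63×10^6·e^(0.205t).
e^((0.33 − 0.205)t) = 1.63×10^6/112900 → e^(0.125·t) = 14.438.
0.125·t = ln(14.438) = 2.6698, so t = 2.6698/0.125 = 21.359.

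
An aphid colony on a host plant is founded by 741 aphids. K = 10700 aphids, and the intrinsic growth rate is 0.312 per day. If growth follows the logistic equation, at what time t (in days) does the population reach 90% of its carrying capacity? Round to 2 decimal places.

15.37 days

A = (K − N₀)/N₀ = (10700 − 741)/741 = 13.44.
Solve 10700/(1 + 13.44·e^(−0.312t)) = 9630: 1 + 13.44·e^(−0.312t) = 1.1111, so e^(−0.312t) = 0.00826723.
−0.312·t = ln(0.00826723) = -4.7955, so t = 4.7955/0.312 = 15.37.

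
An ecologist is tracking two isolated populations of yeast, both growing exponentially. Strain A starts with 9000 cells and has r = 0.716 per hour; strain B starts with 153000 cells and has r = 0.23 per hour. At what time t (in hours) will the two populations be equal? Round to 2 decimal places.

5.83 hours

Set 9000·e^(0.716t) = 153000·e^(0.23t).
e^((0.716 − 0.23)t) = 153000/9000 → e^(0.486·t) = 17.
0.486·t = ln(17) = 2.8332, so t = 2.8332/0.486 = 5.8297.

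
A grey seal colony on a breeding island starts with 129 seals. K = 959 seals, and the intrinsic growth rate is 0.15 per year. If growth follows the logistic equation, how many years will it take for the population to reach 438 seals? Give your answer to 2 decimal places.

11.25 years

A = (K − N₀)/N₀ = (959 − 129)/129 = 6.4341.
Solve 959/(1 + 6.4341·e^(−0.15t)) = 438: 1 + 6.4341·e^(−0.15t) = 2.1895, so e^(−0.15t) = 0.184874.
−0.15·t = ln(0.184874) = -1.6881, so t = 1.6881/0.15 = 11.254.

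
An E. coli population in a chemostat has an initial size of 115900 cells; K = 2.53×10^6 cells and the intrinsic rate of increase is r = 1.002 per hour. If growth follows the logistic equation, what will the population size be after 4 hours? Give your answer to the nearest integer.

A = (K − N₀)/N₀ = (2.53×10^6 − 115900)/115900 = 20.829.
N(t) = K/(1 + A·e^(−rt)) = 2.53×10^6/(1 + 20.829×e^(−1.002×4)).
e^(−4.008) = 0.01817; denominator = 1 + 20.829×0.01817 = 1.3785.
N = 2.53×10^6/1.3785 = 1.835382×10^6.

1835382 cells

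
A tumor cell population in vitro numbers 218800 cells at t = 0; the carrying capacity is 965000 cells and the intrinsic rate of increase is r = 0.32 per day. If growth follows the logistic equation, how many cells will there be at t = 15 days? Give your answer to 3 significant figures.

A = (K − N₀)/N₀ = (965000 − 218800)/218800 = 3.4104.
N(t) = K/(1 + A·e^(−rt)) = 965000/(1 + 3.4104×e^(−0.32×15)).
e^(−4.8) = 0.0082297; denominator = 1 + 3.4104×0.0082297 = 1.0281.
N = 965000/1.0281 = 938655.

939000 cells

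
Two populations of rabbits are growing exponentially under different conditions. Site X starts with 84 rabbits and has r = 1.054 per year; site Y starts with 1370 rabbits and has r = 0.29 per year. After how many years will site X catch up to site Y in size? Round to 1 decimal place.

3.7 years

Set 84·e^(1.054t) = 1370·e^(0.29t).
e^((1.054 − 0.29)t) = 1370/84 → e^(0.764·t) = 16.31.
0.764·t = ln(16.31) = 2.7917, so t = 2.7917/0.764 = 3.6541.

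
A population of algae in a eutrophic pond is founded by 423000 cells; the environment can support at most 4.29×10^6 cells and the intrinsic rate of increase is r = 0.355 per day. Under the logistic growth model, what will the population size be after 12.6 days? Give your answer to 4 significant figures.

A = (K − N₀)/N₀ = (4.29×10^6 − 423000)/423000 = 9.1418.
N(t) = K/(1 + A·e^(−rt)) = 4.29×10^6/(1 + 9.1418×e^(−0.355×12.6)).
e^(−4.473) = 0.011413; denominator = 1 + 9.1418×0.011413 = 1.1043.
N = 4.29×10^6/1.1043 = 3.884687×10^6.

3885000 cells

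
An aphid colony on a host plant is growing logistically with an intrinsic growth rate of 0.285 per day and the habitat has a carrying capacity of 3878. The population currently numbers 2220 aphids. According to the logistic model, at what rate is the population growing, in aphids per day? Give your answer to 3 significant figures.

271 aphids per day

dN/dt = rN(1 − N/K) = 0.285 × 2220 × (1 − 2220/3878).
1 − 2220/3878 = 0.42754; dN/dt = 0.285 × 2220 × 0.42754 = 270.5.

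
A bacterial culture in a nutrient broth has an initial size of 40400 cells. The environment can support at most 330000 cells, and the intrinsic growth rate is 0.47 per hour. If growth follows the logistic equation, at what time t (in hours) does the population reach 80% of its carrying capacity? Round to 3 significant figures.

A = (K − N₀)/N₀ = (330000 − 40400)/40400 = 7.1683.
Solve 330000/(1 + 7.1683·e^(−0.47t)) = 264000: 1 + 7.1683·e^(−0.47t) = 1.25, so e^(−0.47t) = 0.0348757.
−0.47·t = ln(0.0348757) = -3.356, so t = 3.356/0.47 = 7.1404.

7.14 hours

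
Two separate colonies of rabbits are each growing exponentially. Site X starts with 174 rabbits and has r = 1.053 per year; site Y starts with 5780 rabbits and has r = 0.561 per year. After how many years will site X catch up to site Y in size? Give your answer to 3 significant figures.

Set 174·e^(1.053t) = 5780·e^(0.561t).
e^((1.053 − 0.561)t) = 5780/174 → e^(0.492·t) = 33.218.
0.492·t = ln(33.218) = 3.5031, so t = 3.5031/0.492 = 7.1201.

7.12 years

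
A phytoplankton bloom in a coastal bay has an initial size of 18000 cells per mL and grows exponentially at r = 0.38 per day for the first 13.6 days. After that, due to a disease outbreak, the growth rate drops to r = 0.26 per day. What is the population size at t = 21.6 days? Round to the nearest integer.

25295246 cells per mL

Phase 1: N(13.6) = 18000·e^(0.38×13.6) = 18000·e^5.168 = 3.16014×10^6.
Phase 2 runs for 21.6 − 13.6 = 8 days at r = 0.26.
N(21.6) = 3.16014×10^6·e^(0.26×8) = 3.16014×10^6·e^2.08 = 2.529525×10^7.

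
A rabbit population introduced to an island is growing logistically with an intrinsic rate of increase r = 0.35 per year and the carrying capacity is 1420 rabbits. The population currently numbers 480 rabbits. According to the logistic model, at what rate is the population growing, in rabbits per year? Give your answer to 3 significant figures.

dN/dt = rN(1 − N/K) = 0.35 × 480 × (1 − 480/1420).
1 − 480/1420 = 0.66197; dN/dt = 0.35 × 480 × 0.66197 = 111.21.

111 rabbits per year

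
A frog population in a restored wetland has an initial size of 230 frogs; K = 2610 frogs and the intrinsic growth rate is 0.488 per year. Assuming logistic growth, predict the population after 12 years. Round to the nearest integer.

2535 frogs

A = (K − N₀)/N₀ = (2610 − 230)/230 = 10.348.
N(t) = K/(1 + A·e^(−rt)) = 2610/(1 + 10.348×e^(−0.488×12)).
e^(−5.856) = 0.0028627; denominator = 1 + 10.348×0.0028627 = 1.0296.
N = 2610/1.0296 = 2534.91.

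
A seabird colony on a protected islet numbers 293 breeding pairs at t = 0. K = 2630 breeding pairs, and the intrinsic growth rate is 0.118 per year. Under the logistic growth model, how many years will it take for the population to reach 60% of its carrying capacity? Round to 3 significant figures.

21.0 years

A = (K − N₀)/N₀ = (2630 − 293)/293 = 7.9761.
Solve 2630/(1 + 7.9761·e^(−0.118t)) = 1578: 1 + 7.9761·e^(−0.118t) = 1.6667, so e^(−0.118t) = 0.0835829.
−0.118·t = ln(0.0835829) = -2.4819, so t = 2.4819/0.118 = 21.033.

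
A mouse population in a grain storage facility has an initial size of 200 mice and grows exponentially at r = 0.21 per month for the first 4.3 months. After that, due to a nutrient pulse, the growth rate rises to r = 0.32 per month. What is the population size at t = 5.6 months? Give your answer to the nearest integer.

748 mice

Phase 1: N(4.3) = 200·e^(0.21×4.3) = 200·e^0.903 = 493.399.
Phase 2 runs for 5.6 − 4.3 = 1.3 months at r = 0.32.
N(5.6) = 493.399·e^(0.32×1.3) = 493.399·e^0.416 = 747.936.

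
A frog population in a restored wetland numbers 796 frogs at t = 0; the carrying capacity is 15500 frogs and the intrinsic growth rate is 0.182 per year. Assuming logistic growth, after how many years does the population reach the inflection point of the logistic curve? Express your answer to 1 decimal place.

16.0 years

Logistic growth is fastest at N = K/2 = 7750.
A = (K − N₀)/N₀ = 18.472. Set K/(1 + A·e^(−rt)) = K/2 → A·e^(−rt) = 1.
e^(−0.182t) = 1/18.472 = 0.0541349, so t = ln(18.472)/0.182 = 2.9163/0.182 = 16.023.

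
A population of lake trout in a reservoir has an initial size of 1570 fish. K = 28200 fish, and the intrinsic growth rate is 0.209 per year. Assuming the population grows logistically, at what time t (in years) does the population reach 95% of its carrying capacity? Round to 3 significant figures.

A = (K − N₀)/N₀ = (28200 − 1570)/1570 = 16.962.
Solve 28200/(1 + 16.962·e^(−0.209t)) = 26790: 1 + 16.962·e^(−0.209t) = 1.0526, so e^(−0.209t) = 0.00310295.
−0.209·t = ln(0.00310295) = -5.7754, so t = 5.7754/0.209 = 27.634.

27.6 years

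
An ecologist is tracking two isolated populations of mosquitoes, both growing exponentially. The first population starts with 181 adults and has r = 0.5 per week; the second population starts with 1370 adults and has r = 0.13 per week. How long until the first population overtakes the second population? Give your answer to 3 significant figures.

5.47 weeks

Set 181·e^(0.5t) = 1370·e^(0.13t).
e^((0.5 − 0.13)t) = 1370/181 → e^(0.37·t) = 7.5691.
0.37·t = ln(7.5691) = 2.0241, so t = 2.0241/0.37 = 5.4705.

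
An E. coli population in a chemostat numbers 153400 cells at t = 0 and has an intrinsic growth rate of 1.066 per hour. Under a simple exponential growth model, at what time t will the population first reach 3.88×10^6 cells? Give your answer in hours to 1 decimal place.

3.0 hours

Set N₀·e^(rt) = 3.88×10^6: e^(1.066·t) = 3.88×10^6/153400 = 25.293.
1.066·t = ln(25.293) = 3.2305, so t = 3.2305/1.066 = 3.0305.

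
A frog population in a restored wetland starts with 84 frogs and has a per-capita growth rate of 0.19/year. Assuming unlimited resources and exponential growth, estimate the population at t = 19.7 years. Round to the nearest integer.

N(t) = N₀·e^(rt) = 84 × e^(0.19×19.7) = 84 × e^3.743.
e^3.743 ≈ 42.224, so N ≈ 84 × 42.224 = 3546.86.

3547 frogs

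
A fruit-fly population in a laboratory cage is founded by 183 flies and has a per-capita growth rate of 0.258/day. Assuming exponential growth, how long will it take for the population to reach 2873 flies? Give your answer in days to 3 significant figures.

10.7 days

Set N₀·e^(rt) = 2873: e^(0.258·t) = 2873/183 = 15.699.
0.258·t = ln(15.699) = 2.7536, so t = 2.7536/0.258 = 10.673.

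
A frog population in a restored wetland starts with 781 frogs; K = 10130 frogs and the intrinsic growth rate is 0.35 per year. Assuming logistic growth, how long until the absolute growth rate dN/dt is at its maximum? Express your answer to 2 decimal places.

Logistic growth is fastest at N = K/2 = 5065.
A = (K − N₀)/N₀ = 11.971. Set K/(1 + A·e^(−rt)) = K/2 → A·e^(−rt) = 1.
e^(−0.35t) = 1/11.971 = 0.0835383, so t = ln(11.971)/0.35 = 2.4824/0.35 = 7.0927.

7.09 years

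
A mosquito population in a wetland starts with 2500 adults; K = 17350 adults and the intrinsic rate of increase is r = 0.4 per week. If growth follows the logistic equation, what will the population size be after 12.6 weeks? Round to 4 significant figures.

A = (K − N₀)/N₀ = (17350 − 2500)/2500 = 5.94.
N(t) = K/(1 + A·e^(−rt)) = 17350/(1 + 5.94×e^(−0.4×12.6)).
e^(−5.04) = 0.0064737; denominator = 1 + 5.94×0.0064737 = 1.0385.
N = 17350/1.0385 = 16707.5.

16710 adults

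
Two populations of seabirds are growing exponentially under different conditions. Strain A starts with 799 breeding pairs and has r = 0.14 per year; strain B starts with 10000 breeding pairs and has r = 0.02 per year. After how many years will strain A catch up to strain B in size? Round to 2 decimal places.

Set 799·e^(0.14t) = 10000·e^(0.02t).
e^((0.14 − 0.02)t) = 10000/799 → e^(0.12·t) = 12.516.
0.12·t = ln(12.516) = 2.527, so t = 2.527/0.12 = 21.058.

21.06 years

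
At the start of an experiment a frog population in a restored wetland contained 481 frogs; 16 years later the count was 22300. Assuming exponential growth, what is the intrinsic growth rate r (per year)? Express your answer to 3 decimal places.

From N(t) = N₀·e^(rt): e^(r·16) = 22300/481 = 46.362.
r·16 = ln(46.362) = 3.8365, so r = 3.8365/16 = 0.23978.

0.240 per year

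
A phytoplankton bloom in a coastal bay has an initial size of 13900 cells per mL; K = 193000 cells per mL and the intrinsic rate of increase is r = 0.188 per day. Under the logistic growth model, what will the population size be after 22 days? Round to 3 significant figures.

A = (K − N₀)/N₀ = (193000 − 13900)/13900 = 12.885.
N(t) = K/(1 + A·e^(−rt)) = 193000/(1 + 12.885×e^(−0.188×22)).
e^(−4.136) = 0.015987; denominator = 1 + 12.885×0.015987 = 1.206.
N = 193000/1.206 = 160035.

160000 cells per mL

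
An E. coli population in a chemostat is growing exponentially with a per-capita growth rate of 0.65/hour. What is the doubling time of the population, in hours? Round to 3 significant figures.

1.07 hours

Doubling time t_d = ln(2)/r = 0.6931/0.65 = 1.0664.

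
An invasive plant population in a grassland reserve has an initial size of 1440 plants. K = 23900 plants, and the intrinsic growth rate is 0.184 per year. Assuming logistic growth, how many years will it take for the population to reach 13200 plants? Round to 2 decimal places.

A = (K − N₀)/N₀ = (23900 − 1440)/1440 = 15.597.
Solve 23900/(1 + 15.597·e^(−0.184t)) = 13200: 1 + 15.597·e^(−0.184t) = 1.8106, so e^(−0.184t) = 0.0519712.
−0.184·t = ln(0.0519712) = -2.9571, so t = 2.9571/0.184 = 16.071.

16.07 years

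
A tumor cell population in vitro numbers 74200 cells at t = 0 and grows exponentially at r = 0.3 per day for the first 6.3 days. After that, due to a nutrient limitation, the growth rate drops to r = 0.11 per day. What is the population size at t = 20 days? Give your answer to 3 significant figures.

Phase 1: N(6.3) = 74200·e^(0.3×6.3) = 74200·e^1.89 = 491157.
Phase 2 runs for 20 − 6.3 = 13.7 days at r = 0.11.
N(20) = 491157·e^(0.11×13.7) = 491157·e^1.507 = 2.216676×10^6.

2220000 cells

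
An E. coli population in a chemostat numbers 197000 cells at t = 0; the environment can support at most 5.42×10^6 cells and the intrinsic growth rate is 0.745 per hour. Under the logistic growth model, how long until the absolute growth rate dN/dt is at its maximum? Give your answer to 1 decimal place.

4.4 hours

Logistic growth is fastest at N = K/2 = 2.71×10^6.
A = (K − N₀)/N₀ = 26.513. Set K/(1 + A·e^(−rt)) = K/2 → A·e^(−rt) = 1.
e^(−0.745t) = 1/26.513 = 0.0377178, so t = ln(26.513)/0.745 = 3.2776/0.745 = 4.3995.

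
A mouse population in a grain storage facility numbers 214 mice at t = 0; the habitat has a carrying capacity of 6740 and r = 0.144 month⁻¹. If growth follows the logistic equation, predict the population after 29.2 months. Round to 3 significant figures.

4630 mice

A = (K − N₀)/N₀ = (6740 − 214)/214 = 30.495.
N(t) = K/(1 + A·e^(−rt)) = 6740/(1 + 30.495×e^(−0.144×29.2)).
e^(−4.205) = 0.014924; denominator = 1 + 30.495×0.014924 = 1.4551.
N = 6740/1.4551 = 4631.97.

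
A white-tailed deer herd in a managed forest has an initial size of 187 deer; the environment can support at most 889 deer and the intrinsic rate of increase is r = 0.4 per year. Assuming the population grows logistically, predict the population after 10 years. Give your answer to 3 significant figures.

A = (K − N₀)/N₀ = (889 − 187)/187 = 3.754.
N(t) = K/(1 + A·e^(−rt)) = 889/(1 + 3.754×e^(−0.4×10)).
e^(−4) = 0.018316; denominator = 1 + 3.754×0.018316 = 1.0688.
N = 889/1.0688 = 831.807.

832 deer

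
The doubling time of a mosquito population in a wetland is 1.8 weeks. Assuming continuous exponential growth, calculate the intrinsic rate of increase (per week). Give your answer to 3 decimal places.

r = ln(2)/t_d = 0.6931/1.8 = 0.38508.

0.385 per week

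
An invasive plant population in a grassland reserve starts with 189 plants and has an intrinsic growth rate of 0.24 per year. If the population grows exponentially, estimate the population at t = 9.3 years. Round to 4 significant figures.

1761 plants

N(t) = N₀·e^(rt) = 189 × e^(0.24×9.3) = 189 × e^2.232.
e^2.232 ≈ 9.3185, so N ≈ 189 × 9.3185 = 1761.19.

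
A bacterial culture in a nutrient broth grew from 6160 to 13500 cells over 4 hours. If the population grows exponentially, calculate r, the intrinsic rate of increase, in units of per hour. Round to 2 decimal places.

0.20 per hour

From N(t) = N₀·e^(rt): e^(r·4) = 13500/6160 = 2.1916.
r·4 = ln(2.1916) = 0.78461, so r = 0.78461/4 = 0.19615.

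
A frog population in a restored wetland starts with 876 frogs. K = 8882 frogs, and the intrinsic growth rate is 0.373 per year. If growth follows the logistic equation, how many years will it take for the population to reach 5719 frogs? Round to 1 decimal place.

7.5 years

A = (K − N₀)/N₀ = (8882 − 876)/876 = 9.1393.
Solve 8882/(1 + 9.1393·e^(−0.373t)) = 5719: 1 + 9.1393·e^(−0.373t) = 1.5531, so e^(−0.373t) = 0.0605156.
−0.373·t = ln(0.0605156) = -2.8049, so t = 2.8049/0.373 = 7.5197.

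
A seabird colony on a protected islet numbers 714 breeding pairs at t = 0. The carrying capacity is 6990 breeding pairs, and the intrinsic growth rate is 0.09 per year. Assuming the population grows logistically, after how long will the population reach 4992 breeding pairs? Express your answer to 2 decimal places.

A = (K − N₀)/N₀ = (6990 − 714)/714 = 8.7899.
Solve 6990/(1 + 8.7899·e^(−0.09t)) = 4992: 1 + 8.7899·e^(−0.09t) = 1.4002, so e^(−0.09t) = 0.045534.
−0.09·t = ln(0.045534) = -3.0893, so t = 3.0893/0.09 = 34.326.

34.33 years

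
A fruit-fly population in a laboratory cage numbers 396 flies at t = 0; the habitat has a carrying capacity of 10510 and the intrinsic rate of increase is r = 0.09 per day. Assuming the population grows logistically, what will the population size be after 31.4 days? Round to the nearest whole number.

4182 flies

A = (K − N₀)/N₀ = (10510 − 396)/396 = 25.54.
N(t) = K/(1 + A·e^(−rt)) = 10510/(1 + 25.54×e^(−0.09×31.4)).
e^(−2.826) = 0.059249; denominator = 1 + 25.54×0.059249 = 2.5133.
N = 10510/2.5133 = 4181.83.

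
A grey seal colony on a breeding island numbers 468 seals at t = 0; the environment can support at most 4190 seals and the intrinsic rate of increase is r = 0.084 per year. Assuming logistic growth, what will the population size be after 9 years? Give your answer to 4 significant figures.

A = (K − N₀)/N₀ = (4190 − 468)/468 = 7.953.
N(t) = K/(1 + A·e^(−rt)) = 4190/(1 + 7.953×e^(−0.084×9)).
e^(−0.756) = 0.46954; denominator = 1 + 7.953×0.46954 = 4.7343.
N = 4190/4.7343 = 885.039.

885.0 seals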